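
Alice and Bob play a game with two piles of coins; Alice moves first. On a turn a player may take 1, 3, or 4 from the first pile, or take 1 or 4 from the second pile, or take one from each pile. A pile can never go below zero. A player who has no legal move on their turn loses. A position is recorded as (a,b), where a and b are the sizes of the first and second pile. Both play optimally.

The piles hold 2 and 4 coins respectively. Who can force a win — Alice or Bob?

Compute win/loss labels from the base case upward. A position with no move is L. Any other position is W if it can reach an L in one move, else L.
No move ever increases a pile, so every position that can arise here has a ≤ 2 and b ≤ 4; it is enough to label the cells with 0 ≤ a ≤ 2 and 0 ≤ b ≤ 4.
Every move lowers a or b (never raises either), so fill the grid row by row in increasing a, and left to right within a row: each cell's successors are then already labelled.
      b=0  b=1  b=2  b=3  b=4
a=0:    L    W    L    W    W
a=1:    W    W    W    W    L
a=2:    L    W    L    W    W
Cells with no legal move (terminal, hence L): (0,0).
The remaining L cells, each justified by listing all of its moves:
(0,2): only reaches (0,1)(W), which is W → L
(1,4): only reaches (0,4)(W), (1,3)(W), (1,0)(W), (0,3)(W), all W → L
(2,0): only reaches (1,0)(W), which is W → L
(2,2): only reaches (1,2)(W), (2,1)(W), (1,1)(W), all W → L
Every other cell has at least one move into one of the L cells above, so it is W.
The starting position (2,4) is W: Alice should move to (1,4), handing over an L position.

Alice wins.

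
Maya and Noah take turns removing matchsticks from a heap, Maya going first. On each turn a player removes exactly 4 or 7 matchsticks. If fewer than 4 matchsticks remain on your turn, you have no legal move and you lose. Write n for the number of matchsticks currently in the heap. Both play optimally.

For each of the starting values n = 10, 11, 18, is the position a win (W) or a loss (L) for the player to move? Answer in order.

10: W, 11: L, 18: W

Work bottom-up. With no move the player to move loses. Otherwise the position is W if at least one move leads to an L position for the opponent, and L if every move leads to a W.
n=0: no move → L
n=1: no move → L
n=2: no move → L
n=3: no move → L
n=4: can move to 0, which is L ⇒ W
n=5: can move to 1, which is L ⇒ W
n=6: can move to 2, which is L ⇒ W
n=7: can move to 3, which is L ⇒ W
n=8: can move to 1, which is L ⇒ W
n=9: can move to 2, which is L ⇒ W
n=10: can move to 3, which is L ⇒ W
n=11: moves to 7(W), 4(W); every one is W ⇒ L
n=12: moves to 8(W), 5(W); every one is W ⇒ L
n=13: moves to 9(W), 6(W); every one is W ⇒ L
n=14: moves to 10(W), 7(W); every one is W ⇒ L
n=15: can move to 11, which is L ⇒ W
n=16: can move to 12, which is L ⇒ W
n=17: can move to 13, which is L ⇒ W
n=18: can move to 14, which is L ⇒ W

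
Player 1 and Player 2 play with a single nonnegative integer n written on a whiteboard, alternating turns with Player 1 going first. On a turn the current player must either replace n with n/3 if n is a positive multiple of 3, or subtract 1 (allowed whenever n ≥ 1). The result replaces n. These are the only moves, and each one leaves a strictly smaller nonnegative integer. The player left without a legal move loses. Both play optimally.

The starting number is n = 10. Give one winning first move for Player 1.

Compute win/loss labels from the base case upward. A position with no move is L. Any other position is W if it can reach an L in one move, else L.
n=0: no move → L
n=1: can move to 0, which is L ⇒ W
n=2: the only move is to 1(W), a W ⇒ L
n=3: can move to 2, which is L ⇒ W
n=4: the only move is to 3(W), a W ⇒ L
n=5: can move to 4, which is L ⇒ W
n=6: can move to 2, which is L ⇒ W
n=7: the only move is to 6(W), a W ⇒ L
n=8: can move to 7, which is L ⇒ W
n=9: moves to 3(W), 8(W); every one is W ⇒ L
n=10: can move to 9, which is L ⇒ W
From 10, the L positions reachable in one move are: 9.

Move to 9.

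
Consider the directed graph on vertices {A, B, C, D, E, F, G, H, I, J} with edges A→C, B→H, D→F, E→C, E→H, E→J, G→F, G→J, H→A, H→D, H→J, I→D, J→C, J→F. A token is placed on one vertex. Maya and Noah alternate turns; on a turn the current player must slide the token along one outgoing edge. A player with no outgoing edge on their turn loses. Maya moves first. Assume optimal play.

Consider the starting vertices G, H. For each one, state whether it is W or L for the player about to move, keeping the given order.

Label each position W (a win for the player to move) or L (a loss). A position with no legal move is L; any other position is W exactly when some move reaches an L, and L when every move reaches a W.
Every edge goes from a vertex to one that appears earlier in the order C, F, J, D, I, G, A, H, B, E, so processing vertices in that order labels each vertex after all of its successors.
C: no outgoing edge → L
F: no outgoing edge → L
J: →F(L), so W
D: →F(L), so W
I: →D(W) only, which is W, so L
G: →F(L), so W
A: →C(L), so W
H: →A(W), D(W), J(W) — all W, so L
B: →H(L), so W
E: →H(L), so W

G: W, H: L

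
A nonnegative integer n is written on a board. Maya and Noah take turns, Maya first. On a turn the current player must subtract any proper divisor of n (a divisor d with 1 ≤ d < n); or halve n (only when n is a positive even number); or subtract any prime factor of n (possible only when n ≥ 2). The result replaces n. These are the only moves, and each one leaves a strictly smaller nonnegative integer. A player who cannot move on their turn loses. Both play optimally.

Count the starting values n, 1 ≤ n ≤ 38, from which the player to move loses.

Positions with no move are L. A position that does have a move is losing for the player to move precisely when every available move leads to a winning position for the opponent. Fill in the labels:
n=0: no move → L
n=1: no move → L
n=2: →0(L), so W
n=3: →0(L), so W
n=4: →2(W), 3(W) — all W, so L
n=5: →0(L), so W
n=6: →4(L), so W
n=7: →0(L), so W
n=8: →4(L), so W
n=9: →6(W), 8(W) — all W, so L
n=10: →9(L), so W
n=11: →0(L), so W
n=12: →9(L), so W
n=13: →0(L), so W
n=14: →7(W), 12(W), 13(W) — all W, so L
n=15: →14(L), so W
n=16: →14(L), so W
n=17: →0(L), so W
n=18: →9(L), so W
n=19: →0(L), so W
n=20: →10(W), 15(W), 16(W), 18(W), 19(W) — all W, so L
n=21: →14(L), so W
n=22: →20(L), so W
n=23: →0(L), so W
n=24: →20(L), so W
n=25: →20(L), so W
n=26: →13(W), 24(W), 25(W) — all W, so L
n=27: →26(L), so W
n=28: →14(L), so W
n=29: →0(L), so W
n=30: →20(L), so W
n=31: →0(L), so W
n=32: →16(W), 24(W), 28(W), 30(W), 31(W) — all W, so L
n=33: →32(L), so W
n=34: →32(L), so W
n=35: →28(W), 30(W), 34(W) — all W, so L
n=36: →32(L), so W
n=37: →0(L), so W
n=38: →19(W), 36(W), 37(W) — all W, so L
L entries with 1 ≤ n ≤ 38 (n=0 is outside the asked range and is not counted): n = 1, 4, 9, 14, 20, 26, 32, 35, 38; that makes 9.

9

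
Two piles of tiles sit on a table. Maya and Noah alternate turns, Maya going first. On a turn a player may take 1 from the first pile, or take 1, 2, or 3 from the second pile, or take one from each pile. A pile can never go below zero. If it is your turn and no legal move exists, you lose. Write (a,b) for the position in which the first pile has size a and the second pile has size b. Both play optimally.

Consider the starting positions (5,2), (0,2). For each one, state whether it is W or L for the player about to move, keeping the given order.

(5,2): L, (0,2): W

Build the W/L table. Terminal = L. A non-terminal position is W if it has a move to some L; otherwise it is L.
No move ever increases a pile, so every position that can arise here has a ≤ 5 and b ≤ 2; it is enough to label the cells with 0 ≤ a ≤ 5 and 0 ≤ b ≤ 2.
Every move lowers a or b (never raises either), so fill the grid row by row in increasing a, and left to right within a row: each cell's successors are then already labelled.
      b=0  b=1  b=2
a=0:    L    W    W
a=1:    W    W    L
a=2:    L    W    W
a=3:    W    W    L
a=4:    L    W    W
a=5:    W    W    L
Cells with no legal move (terminal, hence L): (0,0).
The remaining L cells, each justified by listing all of its moves:
(1,2): L (options (0,2)(W), (1,1)(W), (1,0)(W), (0,1)(W) are all W)
(2,0): L (sole option (1,0)(W) is W)
(3,2): L (options (2,2)(W), (3,1)(W), (3,0)(W), (2,1)(W) are all W)
(4,0): L (sole option (3,0)(W) is W)
(5,2): L (options (4,2)(W), (5,1)(W), (5,0)(W), (4,1)(W) are all W)
Every other cell has at least one move into one of the L cells above, so it is W.
(5,2): one of the L cells justified above, so L
(0,2): the move to (0,0) reaches an L cell, so W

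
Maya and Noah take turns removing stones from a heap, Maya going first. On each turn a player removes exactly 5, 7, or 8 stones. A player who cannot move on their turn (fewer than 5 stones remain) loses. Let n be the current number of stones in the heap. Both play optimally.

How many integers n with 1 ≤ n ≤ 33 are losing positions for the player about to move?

14

Label each position W (a win for the player to move) or L (a loss). A position with no legal move is L; any other position is W exactly when some move reaches an L, and L when every move reaches a W.
n=0: no move → L
n=1: no move → L
n=2: no move → L
n=3: no move → L
n=4: no move → L
n=5: W (go to 0, an L position)
n=6: W (go to 1, an L position)
n=7: W (go to 2, an L position)
n=8: W (go to 3, an L position)
n=9: W (go to 4, an L position)
n=10: W (go to 3, an L position)
n=11: W (go to 4, an L position)
n=12: W (go to 4, an L position)
n=13: L (options 8(W), 6(W), 5(W) are all W)
n=14: L (options 9(W), 7(W), 6(W) are all W)
n=15: L (options 10(W), 8(W), 7(W) are all W)
n=16: L (options 11(W), 9(W), 8(W) are all W)
n=17: L (options 12(W), 10(W), 9(W) are all W)
n=18: W (go to 13, an L position)
n=19: W (go to 14, an L position)
n=20: W (go to 15, an L position)
n=21: W (go to 16, an L position)
n=22: W (go to 17, an L position)
n=23: W (go to 16, an L position)
n=24: W (go to 17, an L position)
n=25: W (go to 17, an L position)
n=26: L (options 21(W), 19(W), 18(W) are all W)
n=27: L (options 22(W), 20(W), 19(W) are all W)
n=28: L (options 23(W), 21(W), 20(W) are all W)
n=29: L (options 24(W), 22(W), 21(W) are all W)
n=30: L (options 25(W), 23(W), 22(W) are all W)
n=31: W (go to 26, an L position)
n=32: W (go to 27, an L position)
n=33: W (go to 28, an L position)
L entries with 1 ≤ n ≤ 33 (n=0 is outside the asked range and is not counted): n = 1, 2, 3, 4, 13, 14, 15, 16, 17, 26, 27, 28, 29, 30; that makes 14.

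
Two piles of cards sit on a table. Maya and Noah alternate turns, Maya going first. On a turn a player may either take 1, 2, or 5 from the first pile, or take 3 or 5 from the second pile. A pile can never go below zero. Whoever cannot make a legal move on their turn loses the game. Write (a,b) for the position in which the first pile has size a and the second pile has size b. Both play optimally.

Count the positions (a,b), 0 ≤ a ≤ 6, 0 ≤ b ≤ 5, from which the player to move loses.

Classify positions by backward induction: terminal positions (no move available) are L. From any other position, the mover wins iff some move reaches an L.
Every move lowers a or b (never raises either), so fill the grid row by row in increasing a, and left to right within a row: each cell's successors are then already labelled.
      b=0  b=1  b=2  b=3  b=4  b=5
a=0:    L    L    L    W    W    W
a=1:    W    W    W    L    L    L
a=2:    W    W    W    W    W    W
a=3:    L    L    L    W    W    W
a=4:    W    W    W    L    L    L
a=5:    W    W    W    W    W    W
a=6:    L    L    L    W    W    W
Cells with no legal move (terminal, hence L): (0,0), (0,1), (0,2).
The remaining L cells, each justified by listing all of its moves:
(1,3): →(0,3)(W), (1,0)(W) — all W, so L
(1,4): →(0,4)(W), (1,1)(W) — all W, so L
(1,5): →(0,5)(W), (1,2)(W), (1,0)(W) — all W, so L
(3,0): →(2,0)(W), (1,0)(W) — all W, so L
(3,1): →(2,1)(W), (1,1)(W) — all W, so L
(3,2): →(2,2)(W), (1,2)(W) — all W, so L
(4,3): →(3,3)(W), (2,3)(W), (4,0)(W) — all W, so L
(4,4): →(3,4)(W), (2,4)(W), (4,1)(W) — all W, so L
(4,5): →(3,5)(W), (2,5)(W), (4,2)(W), (4,0)(W) — all W, so L
(6,0): →(5,0)(W), (4,0)(W), (1,0)(W) — all W, so L
(6,1): →(5,1)(W), (4,1)(W), (1,1)(W) — all W, so L
(6,2): →(5,2)(W), (4,2)(W), (1,2)(W) — all W, so L
Every other cell has at least one move into one of the L cells above, so it is W.
L cells per row: a=0: 3, a=1: 3, a=2: 0, a=3: 3, a=4: 3, a=5: 0, a=6: 3; total 15.

15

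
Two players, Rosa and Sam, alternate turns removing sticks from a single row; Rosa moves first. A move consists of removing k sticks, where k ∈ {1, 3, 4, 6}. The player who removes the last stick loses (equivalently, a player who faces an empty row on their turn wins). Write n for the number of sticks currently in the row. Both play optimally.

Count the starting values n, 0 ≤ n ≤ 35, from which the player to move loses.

Build the W/L table. Terminal = W. A non-terminal position is W if it has a move to some L; otherwise it is L.
n=0: no move; the opponent has just taken the last stick and therefore loses → W
n=1: →0(W) only, which is W, so L
n=2: →1(L), so W
n=3: →2(W), 0(W) — all W, so L
n=4: →3(L), so W
n=5: →1(L), so W
n=6: →3(L), so W
n=7: →3(L), so W
n=8: →7(W), 5(W), 4(W), 2(W) — all W, so L
n=9: →8(L), so W
n=10: →9(W), 7(W), 6(W), 4(W) — all W, so L
n=11: →10(L), so W
n=12: →8(L), so W
n=13: →10(L), so W
n=14: →10(L), so W
n=15: →14(W), 12(W), 11(W), 9(W) — all W, so L
n=16: →15(L), so W
n=17: →16(W), 14(W), 13(W), 11(W) — all W, so L
n=18: →17(L), so W
n=19: →15(L), so W
n=20: →17(L), so W
n=21: →17(L), so W
n=22: →21(W), 19(W), 18(W), 16(W) — all W, so L
n=23: →22(L), so W
n=24: →23(W), 21(W), 20(W), 18(W) — all W, so L
n=25: →24(L), so W
n=26: →22(L), so W
n=27: →24(L), so W
n=28: →24(L), so W
n=29: →28(W), 26(W), 25(W), 23(W) — all W, so L
n=30: →29(L), so W
n=31: →30(W), 28(W), 27(W), 25(W) — all W, so L
n=32: →31(L), so W
n=33: →29(L), so W
n=34: →31(L), so W
n=35: →31(L), so W
L entries with 0 ≤ n ≤ 35: n = 1, 3, 8, 10, 15, 17, 22, 24, 29, 31; that makes 10.

10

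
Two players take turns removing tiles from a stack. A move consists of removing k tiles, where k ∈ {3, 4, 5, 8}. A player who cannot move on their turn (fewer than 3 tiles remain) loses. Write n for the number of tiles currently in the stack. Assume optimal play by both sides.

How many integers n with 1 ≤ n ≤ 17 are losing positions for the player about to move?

5

Classify positions by backward induction: terminal positions (no move available) are L. From any other position, the mover wins iff some move reaches an L.
n=0: no move → L
n=1: no move → L
n=2: no move → L
n=3: W (go to 0, an L position)
n=4: W (go to 1, an L position)
n=5: W (go to 2, an L position)
n=6: W (go to 2, an L position)
n=7: W (go to 2, an L position)
n=8: W (go to 0, an L position)
n=9: W (go to 1, an L position)
n=10: W (go to 2, an L position)
n=11: L (options 8(W), 7(W), 6(W), 3(W) are all W)
n=12: L (options 9(W), 8(W), 7(W), 4(W) are all W)
n=13: L (options 10(W), 9(W), 8(W), 5(W) are all W)
n=14: W (go to 11, an L position)
n=15: W (go to 12, an L position)
n=16: W (go to 13, an L position)
n=17: W (go to 13, an L position)
L entries with 1 ≤ n ≤ 17 (n=0 is outside the asked range and is not counted): n = 1, 2, 11, 12, 13; that makes 5.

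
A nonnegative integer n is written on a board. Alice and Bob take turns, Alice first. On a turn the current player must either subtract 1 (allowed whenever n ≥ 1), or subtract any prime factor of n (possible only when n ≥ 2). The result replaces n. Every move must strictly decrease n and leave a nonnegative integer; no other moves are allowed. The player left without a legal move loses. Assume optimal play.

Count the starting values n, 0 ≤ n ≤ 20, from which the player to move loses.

Compute win/loss labels from the base case upward. A position with no move is L. Any other position is W if it can reach an L in one move, else L.
n=0: no move → L
n=1: →0(L), so W
n=2: →0(L), so W
n=3: →0(L), so W
n=4: →2(W), 3(W) — all W, so L
n=5: →0(L), so W
n=6: →4(L), so W
n=7: →0(L), so W
n=8: →6(W), 7(W) — all W, so L
n=9: →8(L), so W
n=10: →8(L), so W
n=11: →0(L), so W
n=12: →9(W), 10(W), 11(W) — all W, so L
n=13: →0(L), so W
n=14: →12(L), so W
n=15: →12(L), so W
n=16: →14(W), 15(W) — all W, so L
n=17: →0(L), so W
n=18: →16(L), so W
n=19: →0(L), so W
n=20: →15(W), 18(W), 19(W) — all W, so L
L entries with 0 ≤ n ≤ 20: n = 0, 4, 8, 12, 16, 20; that makes 6.

6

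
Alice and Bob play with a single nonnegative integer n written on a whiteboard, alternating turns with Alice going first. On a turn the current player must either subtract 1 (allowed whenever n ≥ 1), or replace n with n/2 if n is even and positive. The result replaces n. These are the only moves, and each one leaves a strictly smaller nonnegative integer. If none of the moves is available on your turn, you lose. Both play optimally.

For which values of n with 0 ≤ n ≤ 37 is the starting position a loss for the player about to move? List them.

Classify positions by backward induction: terminal positions (no move available) are L. From any other position, the mover wins iff some move reaches an L.
n=0: no move → L
n=1: reaches L-position 0 → W
n=2: only reaches 1(W), which is W → L
n=3: reaches L-position 2 → W
n=4: reaches L-position 2 → W
n=5: only reaches 4(W), which is W → L
n=6: reaches L-position 5 → W
n=7: only reaches 6(W), which is W → L
n=8: reaches L-position 7 → W
n=9: only reaches 8(W), which is W → L
n=10: reaches L-position 5 → W
n=11: only reaches 10(W), which is W → L
n=12: reaches L-position 11 → W
n=13: only reaches 12(W), which is W → L
n=14: reaches L-position 7 → W
n=15: only reaches 14(W), which is W → L
n=16: reaches L-position 15 → W
n=17: only reaches 16(W), which is W → L
n=18: reaches L-position 9 → W
n=19: only reaches 18(W), which is W → L
n=20: reaches L-position 19 → W
n=21: only reaches 20(W), which is W → L
n=22: reaches L-position 11 → W
n=23: only reaches 22(W), which is W → L
n=24: reaches L-position 23 → W
n=25: only reaches 24(W), which is W → L
n=26: reaches L-position 13 → W
n=27: only reaches 26(W), which is W → L
n=28: reaches L-position 27 → W
n=29: only reaches 28(W), which is W → L
n=30: reaches L-position 15 → W
n=31: only reaches 30(W), which is W → L
n=32: reaches L-position 31 → W
n=33: only reaches 32(W), which is W → L
n=34: reaches L-position 17 → W
n=35: only reaches 34(W), which is W → L
n=36: reaches L-position 35 → W
n=37: only reaches 36(W), which is W → L
The losing starting values of n are exactly the entries labelled L in this table (19 of them).

0, 2, 5, 7, 9, 11, 13, 15, 17, 19, 21, 23, 25, 27, 29, 31, 33, 35, 37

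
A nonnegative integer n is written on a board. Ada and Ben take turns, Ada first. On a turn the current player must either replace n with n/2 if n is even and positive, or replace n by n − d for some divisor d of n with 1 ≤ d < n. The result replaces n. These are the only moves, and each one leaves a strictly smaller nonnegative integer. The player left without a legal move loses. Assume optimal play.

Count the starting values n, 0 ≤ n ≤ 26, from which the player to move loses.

14

Work bottom-up. With no move the player to move loses. Otherwise the position is W if at least one move leads to an L position for the opponent, and L if every move leads to a W.
n=0: no move → L
n=1: no move → L
n=2: reaches L-position 1 → W
n=3: only reaches 2(W), which is W → L
n=4: reaches L-position 3 → W
n=5: only reaches 4(W), which is W → L
n=6: reaches L-position 3 → W
n=7: only reaches 6(W), which is W → L
n=8: reaches L-position 7 → W
n=9: only reaches 6(W), 8(W), all W → L
n=10: reaches L-position 5 → W
n=11: only reaches 10(W), which is W → L
n=12: reaches L-position 9 → W
n=13: only reaches 12(W), which is W → L
n=14: reaches L-position 7 → W
n=15: only reaches 10(W), 12(W), 14(W), all W → L
n=16: reaches L-position 15 → W
n=17: only reaches 16(W), which is W → L
n=18: reaches L-position 9 → W
n=19: only reaches 18(W), which is W → L
n=20: reaches L-position 15 → W
n=21: only reaches 14(W), 18(W), 20(W), all W → L
n=22: reaches L-position 11 → W
n=23: only reaches 22(W), which is W → L
n=24: reaches L-position 21 → W
n=25: only reaches 20(W), 24(W), all W → L
n=26: reaches L-position 13 → W
L entries with 0 ≤ n ≤ 26: n = 0, 1, 3, 5, 7, 9, 11, 13, 15, 17, 19, 21, 23, 25; that makes 14.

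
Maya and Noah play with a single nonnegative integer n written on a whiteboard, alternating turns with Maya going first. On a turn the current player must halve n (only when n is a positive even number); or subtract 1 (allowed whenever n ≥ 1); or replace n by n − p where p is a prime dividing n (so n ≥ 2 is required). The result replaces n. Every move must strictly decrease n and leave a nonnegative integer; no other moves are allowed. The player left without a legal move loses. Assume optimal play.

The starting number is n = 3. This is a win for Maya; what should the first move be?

Move to 0.

Work bottom-up. With no move the player to move loses. Otherwise the position is W if at least one move leads to an L position for the opponent, and L if every move leads to a W.
n=0: no move → L
n=1: →0(L), so W
n=2: →0(L), so W
n=3: →0(L), so W
From 3, the L positions reachable in one move are: 0.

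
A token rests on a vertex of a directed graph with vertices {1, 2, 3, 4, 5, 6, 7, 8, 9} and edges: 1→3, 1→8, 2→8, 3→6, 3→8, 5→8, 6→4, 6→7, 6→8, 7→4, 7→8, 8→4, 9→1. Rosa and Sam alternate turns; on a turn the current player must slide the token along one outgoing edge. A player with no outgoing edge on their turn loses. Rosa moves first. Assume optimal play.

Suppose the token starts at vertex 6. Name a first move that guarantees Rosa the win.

Move to 4.

Classify positions by backward induction: terminal positions (no move available) are L. From any other position, the mover wins iff some move reaches an L.
Every edge goes from a vertex to one that appears earlier in the order 4, 8, 7, 6, 3, 5, 1, 2, 9, so processing vertices in that order labels each vertex after all of its successors.
4: no outgoing edge → L
8: reaches L-position 4 → W
7: reaches L-position 4 → W
6: reaches L-position 4 → W
3: only reaches 6(W), 8(W), all W → L
5: only reaches 8(W), which is W → L
1: reaches L-position 3 → W
2: only reaches 8(W), which is W → L
9: only reaches 1(W), which is W → L
From 6, the L positions reachable in one move are: 4.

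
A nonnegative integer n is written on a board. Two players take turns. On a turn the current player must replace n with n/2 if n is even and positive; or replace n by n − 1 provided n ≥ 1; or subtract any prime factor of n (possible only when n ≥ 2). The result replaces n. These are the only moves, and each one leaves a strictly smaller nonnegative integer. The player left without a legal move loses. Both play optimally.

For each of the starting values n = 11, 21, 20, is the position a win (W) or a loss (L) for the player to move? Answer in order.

Work bottom-up. With no move the player to move loses. Otherwise the position is W if at least one move leads to an L position for the opponent, and L if every move leads to a W.
n=0: no move → L
n=1: →0(L), so W
n=2: →0(L), so W
n=3: →0(L), so W
n=4: →2(W), 3(W) — all W, so L
n=5: →0(L), so W
n=6: →4(L), so W
n=7: →0(L), so W
n=8: →4(L), so W
n=9: →6(W), 8(W) — all W, so L
n=10: →9(L), so W
n=11: →0(L), so W
n=12: →9(L), so W
n=13: →0(L), so W
n=14: →7(W), 12(W), 13(W) — all W, so L
n=15: →14(L), so W
n=16: →14(L), so W
n=17: →0(L), so W
n=18: →9(L), so W
n=19: →0(L), so W
n=20: →10(W), 15(W), 18(W), 19(W) — all W, so L
n=21: →14(L), so W

11: W, 21: W, 20: L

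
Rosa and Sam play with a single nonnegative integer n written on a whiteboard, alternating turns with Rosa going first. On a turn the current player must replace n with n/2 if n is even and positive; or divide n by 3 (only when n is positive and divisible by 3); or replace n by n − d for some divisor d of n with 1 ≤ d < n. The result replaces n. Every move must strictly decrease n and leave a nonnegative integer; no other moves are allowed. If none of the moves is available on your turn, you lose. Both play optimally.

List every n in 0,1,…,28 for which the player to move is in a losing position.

Use the standard recursion: the mover loses at a terminal position; elsewhere, the mover wins exactly when some move hands the opponent an L position.
n=0: no move → L
n=1: no move → L
n=2: can move to 1, which is L ⇒ W
n=3: can move to 1, which is L ⇒ W
n=4: moves to 2(W), 3(W); every one is W ⇒ L
n=5: can move to 4, which is L ⇒ W
n=6: can move to 4, which is L ⇒ W
n=7: the only move is to 6(W), a W ⇒ L
n=8: can move to 4, which is L ⇒ W
n=9: moves to 3(W), 6(W), 8(W); every one is W ⇒ L
n=10: can move to 9, which is L ⇒ W
n=11: the only move is to 10(W), a W ⇒ L
n=12: can move to 4, which is L ⇒ W
n=13: the only move is to 12(W), a W ⇒ L
n=14: can move to 7, which is L ⇒ W
n=15: moves to 5(W), 10(W), 12(W), 14(W); every one is W ⇒ L
n=16: can move to 15, which is L ⇒ W
n=17: the only move is to 16(W), a W ⇒ L
n=18: can move to 9, which is L ⇒ W
n=19: the only move is to 18(W), a W ⇒ L
n=20: can move to 15, which is L ⇒ W
n=21: can move to 7, which is L ⇒ W
n=22: can move to 11, which is L ⇒ W
n=23: the only move is to 22(W), a W ⇒ L
n=24: can move to 23, which is L ⇒ W
n=25: moves to 20(W), 24(W); every one is W ⇒ L
n=26: can move to 13, which is L ⇒ W
n=27: can move to 9, which is L ⇒ W
n=28: moves to 14(W), 21(W), 24(W), 26(W), 27(W); every one is W ⇒ L
The losing starting values of n are exactly the entries labelled L in this table (13 of them).

0, 1, 4, 7, 9, 11, 13, 15, 17, 19, 23, 25, 28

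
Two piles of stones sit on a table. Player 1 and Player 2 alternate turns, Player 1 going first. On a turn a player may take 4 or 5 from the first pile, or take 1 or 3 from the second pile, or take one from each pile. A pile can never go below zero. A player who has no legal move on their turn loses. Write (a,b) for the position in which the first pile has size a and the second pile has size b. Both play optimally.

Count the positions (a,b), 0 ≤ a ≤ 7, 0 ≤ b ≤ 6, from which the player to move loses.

Classify positions by backward induction: terminal positions (no move available) are L. From any other position, the mover wins iff some move reaches an L.
Every move lowers a or b (never raises either), so fill the grid row by row in increasing a, and left to right within a row: each cell's successors are then already labelled.
      b=0  b=1  b=2  b=3  b=4  b=5  b=6
a=0:    L    W    L    W    L    W    L
a=1:    L    W    L    W    L    W    L
a=2:    L    W    L    W    L    W    L
a=3:    L    W    L    W    L    W    L
a=4:    W    W    W    W    W    W    W
a=5:    W    L    W    L    W    L    W
a=6:    W    L    W    L    W    L    W
a=7:    W    L    W    L    W    L    W
Cells with no legal move (terminal, hence L): (0,0), (1,0), (2,0), (3,0).
The remaining L cells, each justified by listing all of its moves:
(0,2): only reaches (0,1)(W), which is W → L
(0,4): only reaches (0,3)(W), (0,1)(W), all W → L
(0,6): only reaches (0,5)(W), (0,3)(W), all W → L
(1,2): only reaches (1,1)(W), (0,1)(W), all W → L
(1,4): only reaches (1,3)(W), (1,1)(W), (0,3)(W), all W → L
(1,6): only reaches (1,5)(W), (1,3)(W), (0,5)(W), all W → L
(2,2): only reaches (2,1)(W), (1,1)(W), all W → L
(2,4): only reaches (2,3)(W), (2,1)(W), (1,3)(W), all W → L
(2,6): only reaches (2,5)(W), (2,3)(W), (1,5)(W), all W → L
(3,2): only reaches (3,1)(W), (2,1)(W), all W → L
(3,4): only reaches (3,3)(W), (3,1)(W), (2,3)(W), all W → L
(3,6): only reaches (3,5)(W), (3,3)(W), (2,5)(W), all W → L
(5,1): only reaches (1,1)(W), (0,1)(W), (5,0)(W), (4,0)(W), all W → L
(5,3): only reaches (1,3)(W), (0,3)(W), (5,2)(W), (5,0)(W), (4,2)(W), all W → L
(5,5): only reaches (1,5)(W), (0,5)(W), (5,4)(W), (5,2)(W), (4,4)(W), all W → L
(6,1): only reaches (2,1)(W), (1,1)(W), (6,0)(W), (5,0)(W), all W → L
(6,3): only reaches (2,3)(W), (1,3)(W), (6,2)(W), (6,0)(W), (5,2)(W), all W → L
(6,5): only reaches (2,5)(W), (1,5)(W), (6,4)(W), (6,2)(W), (5,4)(W), all W → L
(7,1): only reaches (3,1)(W), (2,1)(W), (7,0)(W), (6,0)(W), all W → L
(7,3): only reaches (3,3)(W), (2,3)(W), (7,2)(W), (7,0)(W), (6,2)(W), all W → L
(7,5): only reaches (3,5)(W), (2,5)(W), (7,4)(W), (7,2)(W), (6,4)(W), all W → L
Every other cell has at least one move into one of the L cells above, so it is W.
L cells per row: a=0: 4, a=1: 4, a=2: 4, a=3: 4, a=4: 0, a=5: 3, a=6: 3, a=7: 3; total 25.

25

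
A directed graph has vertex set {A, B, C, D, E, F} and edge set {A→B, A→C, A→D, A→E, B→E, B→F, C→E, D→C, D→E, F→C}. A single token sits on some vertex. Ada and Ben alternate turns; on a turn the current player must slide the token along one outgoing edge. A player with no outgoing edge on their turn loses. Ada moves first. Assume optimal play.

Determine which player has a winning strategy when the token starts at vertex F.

Ben wins.

Positions with no move are L. A position that does have a move is losing for the player to move precisely when every available move leads to a winning position for the opponent. Fill in the labels:
Every edge goes from a vertex to one that appears earlier in the order E, C, F, B, D, A, so processing vertices in that order labels each vertex after all of its successors.
E: no outgoing edge → L
C: reaches L-position E → W
F: only reaches C(W), which is W → L
B: reaches L-position F → W
D: reaches L-position E → W
A: reaches L-position E → W
The starting position F is L: whatever Ada does, the opponent receives a W position.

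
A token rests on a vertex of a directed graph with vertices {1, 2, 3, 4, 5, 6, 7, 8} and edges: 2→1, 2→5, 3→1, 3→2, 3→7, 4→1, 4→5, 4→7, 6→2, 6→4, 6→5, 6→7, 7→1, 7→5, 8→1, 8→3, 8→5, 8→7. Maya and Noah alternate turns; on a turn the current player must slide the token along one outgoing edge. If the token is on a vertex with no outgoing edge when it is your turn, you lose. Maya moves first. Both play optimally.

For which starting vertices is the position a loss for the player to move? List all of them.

Build the W/L table. Terminal = L. A non-terminal position is W if it has a move to some L; otherwise it is L.
Every edge goes from a vertex to one that appears earlier in the order 5, 1, 7, 2, 4, 3, 8, 6, so processing vertices in that order labels each vertex after all of its successors.
5: no outgoing edge → L
1: no outgoing edge → L
7: →1(L), so W
2: →1(L), so W
4: →1(L), so W
3: →1(L), so W
8: →1(L), so W
6: →5(L), so W
The losing starting vertices are exactly the entries labelled L in this table (2 of them).

1, 5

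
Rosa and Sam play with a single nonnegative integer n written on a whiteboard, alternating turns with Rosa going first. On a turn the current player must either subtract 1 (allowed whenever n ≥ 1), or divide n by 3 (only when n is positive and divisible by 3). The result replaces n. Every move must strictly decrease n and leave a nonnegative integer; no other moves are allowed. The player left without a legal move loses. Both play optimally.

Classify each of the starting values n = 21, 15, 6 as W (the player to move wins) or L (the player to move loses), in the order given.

Label each position W (a win for the player to move) or L (a loss). A position with no legal move is L; any other position is W exactly when some move reaches an L, and L when every move reaches a W.
n=0: no move → L
n=1: can move to 0, which is L ⇒ W
n=2: the only move is to 1(W), a W ⇒ L
n=3: can move to 2, which is L ⇒ W
n=4: the only move is to 3(W), a W ⇒ L
n=5: can move to 4, which is L ⇒ W
n=6: can move to 2, which is L ⇒ W
n=7: the only move is to 6(W), a W ⇒ L
n=8: can move to 7, which is L ⇒ W
n=9: moves to 3(W), 8(W); every one is W ⇒ L
n=10: can move to 9, which is L ⇒ W
n=11: the only move is to 10(W), a W ⇒ L
n=12: can move to 4, which is L ⇒ W
n=13: the only move is to 12(W), a W ⇒ L
n=14: can move to 13, which is L ⇒ W
n=15: moves to 5(W), 14(W); every one is W ⇒ L
n=16: can move to 15, which is L ⇒ W
n=17: the only move is to 16(W), a W ⇒ L
n=18: can move to 17, which is L ⇒ W
n=19: the only move is to 18(W), a W ⇒ L
n=20: can move to 19, which is L ⇒ W
n=21: can move to 7, which is L ⇒ W

21: W, 15: L, 6: W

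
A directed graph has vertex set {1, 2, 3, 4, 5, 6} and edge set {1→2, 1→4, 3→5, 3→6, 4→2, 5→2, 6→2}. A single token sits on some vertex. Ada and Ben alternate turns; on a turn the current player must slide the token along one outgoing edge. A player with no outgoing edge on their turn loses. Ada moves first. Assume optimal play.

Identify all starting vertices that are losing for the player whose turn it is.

2, 3

Work bottom-up. With no move the player to move loses. Otherwise the position is W if at least one move leads to an L position for the opponent, and L if every move leads to a W.
Every edge goes from a vertex to one that appears earlier in the order 2, 5, 6, 4, 1, 3, so processing vertices in that order labels each vertex after all of its successors.
2: no outgoing edge → L
5: →2(L), so W
6: →2(L), so W
4: →2(L), so W
1: →2(L), so W
3: →6(W), 5(W) — all W, so L
The losing starting vertices are exactly the entries labelled L in this table (2 of them).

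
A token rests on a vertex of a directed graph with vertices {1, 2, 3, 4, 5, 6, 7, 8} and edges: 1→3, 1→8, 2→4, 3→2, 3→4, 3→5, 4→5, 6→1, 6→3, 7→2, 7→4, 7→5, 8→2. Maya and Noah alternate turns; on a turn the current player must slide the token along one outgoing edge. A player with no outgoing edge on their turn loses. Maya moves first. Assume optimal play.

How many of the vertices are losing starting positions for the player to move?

Label each position W (a win for the player to move) or L (a loss). A position with no legal move is L; any other position is W exactly when some move reaches an L, and L when every move reaches a W.
Every edge goes from a vertex to one that appears earlier in the order 5, 4, 2, 3, 8, 1, 7, 6, so processing vertices in that order labels each vertex after all of its successors.
5: no outgoing edge → L
4: can move to 5, which is L ⇒ W
2: the only move is to 4(W), a W ⇒ L
3: can move to 2, which is L ⇒ W
8: can move to 2, which is L ⇒ W
1: moves to 8(W), 3(W); every one is W ⇒ L
7: can move to 2, which is L ⇒ W
6: can move to 1, which is L ⇒ W
The L vertices are 1, 2, 5; that is 3 in all.

3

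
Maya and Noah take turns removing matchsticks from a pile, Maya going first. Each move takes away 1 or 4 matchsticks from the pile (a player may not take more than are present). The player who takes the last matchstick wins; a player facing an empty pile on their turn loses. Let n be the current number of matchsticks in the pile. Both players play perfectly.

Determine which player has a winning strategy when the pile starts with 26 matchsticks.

Label each position W (a win for the player to move) or L (a loss). A position with no legal move is L; any other position is W exactly when some move reaches an L, and L when every move reaches a W.
n=0: no move → L
n=1: →0(L), so W
n=2: →1(W) only, which is W, so L
n=3: →2(L), so W
n=4: →0(L), so W
n=5: →4(W), 1(W) — all W, so L
n=6: →5(L), so W
n=7: →6(W), 3(W) — all W, so L
n=8: →7(L), so W
n=9: →5(L), so W
n=10: →9(W), 6(W) — all W, so L
n=11: →10(L), so W
n=12: →11(W), 8(W) — all W, so L
n=13: →12(L), so W
n=14: →10(L), so W
n=15: →14(W), 11(W) — all W, so L
n=16: →15(L), so W
n=17: →16(W), 13(W) — all W, so L
n=18: →17(L), so W
n=19: →15(L), so W
n=20: →19(W), 16(W) — all W, so L
n=21: →20(L), so W
n=22: →21(W), 18(W) — all W, so L
n=23: →22(L), so W
n=24: →20(L), so W
n=25: →24(W), 21(W) — all W, so L
n=26: →25(L), so W
From 26 Maya can remove 1, leaving 25, reaching an L position.

Maya wins.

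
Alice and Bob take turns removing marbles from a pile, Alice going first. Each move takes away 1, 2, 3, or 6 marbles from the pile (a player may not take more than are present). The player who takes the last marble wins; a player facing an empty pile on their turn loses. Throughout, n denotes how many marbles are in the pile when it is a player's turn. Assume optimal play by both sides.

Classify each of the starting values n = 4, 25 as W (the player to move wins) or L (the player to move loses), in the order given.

Positions with no move are L. A position that does have a move is losing for the player to move precisely when every available move leads to a winning position for the opponent. Fill in the labels:
n=0: no move → L
n=1: can move to 0, which is L ⇒ W
n=2: can move to 0, which is L ⇒ W
n=3: can move to 0, which is L ⇒ W
n=4: moves to 3(W), 2(W), 1(W); every one is W ⇒ L
n=5: can move to 4, which is L ⇒ W
n=6: can move to 4, which is L ⇒ W
n=7: can move to 4, which is L ⇒ W
n=8: moves to 7(W), 6(W), 5(W), 2(W); every one is W ⇒ L
n=9: can move to 8, which is L ⇒ W
n=10: can move to 8, which is L ⇒ W
n=11: can move to 8, which is L ⇒ W
n=12: moves to 11(W), 10(W), 9(W), 6(W); every one is W ⇒ L
n=13: can move to 12, which is L ⇒ W
n=14: can move to 12, which is L ⇒ W
n=15: can move to 12, which is L ⇒ W
n=16: moves to 15(W), 14(W), 13(W), 10(W); every one is W ⇒ L
n=17: can move to 16, which is L ⇒ W
n=18: can move to 16, which is L ⇒ W
n=19: can move to 16, which is L ⇒ W
n=20: moves to 19(W), 18(W), 17(W), 14(W); every one is W ⇒ L
n=21: can move to 20, which is L ⇒ W
n=22: can move to 20, which is L ⇒ W
n=23: can move to 20, which is L ⇒ W
n=24: moves to 23(W), 22(W), 21(W), 18(W); every one is W ⇒ L
n=25: can move to 24, which is L ⇒ W

4: L, 25: W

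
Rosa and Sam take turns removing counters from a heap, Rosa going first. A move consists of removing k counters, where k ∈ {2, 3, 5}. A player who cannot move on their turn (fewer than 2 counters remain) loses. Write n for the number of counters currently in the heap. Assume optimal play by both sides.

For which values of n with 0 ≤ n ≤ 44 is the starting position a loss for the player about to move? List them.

0, 1, 7, 8, 14, 15, 21, 22, 28, 29, 35, 36, 42, 43

Compute win/loss labels from the base case upward. A position with no move is L. Any other position is W if it can reach an L in one move, else L.
n=0: no move → L
n=1: no move → L
n=2: can move to 0, which is L ⇒ W
n=3: can move to 1, which is L ⇒ W
n=4: can move to 1, which is L ⇒ W
n=5: can move to 0, which is L ⇒ W
n=6: can move to 1, which is L ⇒ W
n=7: moves to 5(W), 4(W), 2(W); every one is W ⇒ L
n=8: moves to 6(W), 5(W), 3(W); every one is W ⇒ L
n=9: can move to 7, which is L ⇒ W
n=10: can move to 8, which is L ⇒ W
n=11: can move to 8, which is L ⇒ W
n=12: can move to 7, which is L ⇒ W
n=13: can move to 8, which is L ⇒ W
n=14: moves to 12(W), 11(W), 9(W); every one is W ⇒ L
n=15: moves to 13(W), 12(W), 10(W); every one is W ⇒ L
n=16: can move to 14, which is L ⇒ W
n=17: can move to 15, which is L ⇒ W
n=18: can move to 15, which is L ⇒ W
n=19: can move to 14, which is L ⇒ W
n=20: can move to 15, which is L ⇒ W
n=21: moves to 19(W), 18(W), 16(W); every one is W ⇒ L
n=22: moves to 20(W), 19(W), 17(W); every one is W ⇒ L
n=23: can move to 21, which is L ⇒ W
n=24: can move to 22, which is L ⇒ W
n=25: can move to 22, which is L ⇒ W
n=26: can move to 21, which is L ⇒ W
n=27: can move to 22, which is L ⇒ W
n=28: moves to 26(W), 25(W), 23(W); every one is W ⇒ L
n=29: moves to 27(W), 26(W), 24(W); every one is W ⇒ L
n=30: can move to 28, which is L ⇒ W
n=31: can move to 29, which is L ⇒ W
n=32: can move to 29, which is L ⇒ W
n=33: can move to 28, which is L ⇒ W
n=34: can move to 29, which is L ⇒ W
n=35: moves to 33(W), 32(W), 30(W); every one is W ⇒ L
n=36: moves to 34(W), 33(W), 31(W); every one is W ⇒ L
n=37: can move to 35, which is L ⇒ W
n=38: can move to 36, which is L ⇒ W
n=39: can move to 36, which is L ⇒ W
n=40: can move to 35, which is L ⇒ W
n=41: can move to 36, which is L ⇒ W
n=42: moves to 40(W), 39(W), 37(W); every one is W ⇒ L
n=43: moves to 41(W), 40(W), 38(W); every one is W ⇒ L
n=44: can move to 42, which is L ⇒ W
Reading off the rows marked L gives the requested list; there are 14 such values of n.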